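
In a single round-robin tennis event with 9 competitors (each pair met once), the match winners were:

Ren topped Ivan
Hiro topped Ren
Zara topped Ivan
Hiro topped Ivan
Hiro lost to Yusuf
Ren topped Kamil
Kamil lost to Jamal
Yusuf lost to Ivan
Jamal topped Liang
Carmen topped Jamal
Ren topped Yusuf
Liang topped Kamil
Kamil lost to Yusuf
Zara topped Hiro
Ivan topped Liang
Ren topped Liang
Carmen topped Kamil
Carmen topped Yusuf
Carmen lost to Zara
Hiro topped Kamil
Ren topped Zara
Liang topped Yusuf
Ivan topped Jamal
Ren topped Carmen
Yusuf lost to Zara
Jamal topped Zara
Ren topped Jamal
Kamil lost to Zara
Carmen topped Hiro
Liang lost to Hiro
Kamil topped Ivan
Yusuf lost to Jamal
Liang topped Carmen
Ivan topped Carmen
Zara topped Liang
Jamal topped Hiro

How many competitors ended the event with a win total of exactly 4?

3

Win totals: Yusuf 2, Ivan 4, Carmen 4, Jamal 5, Zara 6, Liang 3, Hiro 4, Kamil 1, Ren 7.
Exactly 4: Ivan, Carmen, Hiro — 3 competitors.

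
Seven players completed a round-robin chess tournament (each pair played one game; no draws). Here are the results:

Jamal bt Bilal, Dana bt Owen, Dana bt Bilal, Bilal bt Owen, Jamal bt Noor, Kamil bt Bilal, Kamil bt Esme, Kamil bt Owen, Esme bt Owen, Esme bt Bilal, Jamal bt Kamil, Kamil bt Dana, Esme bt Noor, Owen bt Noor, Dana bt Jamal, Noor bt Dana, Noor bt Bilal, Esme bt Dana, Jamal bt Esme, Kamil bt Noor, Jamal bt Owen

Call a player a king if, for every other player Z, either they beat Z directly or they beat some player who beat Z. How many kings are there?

3

Bilal cannot reach Jamal, Kamil, Esme, Dana in two steps.
Owen cannot reach Jamal, Kamil, Esme in two steps.
Jamal reaches everyone (king).
Noor cannot reach Kamil, Esme in two steps.
Kamil reaches everyone (king).
Esme cannot reach Kamil in two steps.
Dana reaches everyone (king).
Kings: Jamal, Kamil, Dana — 3.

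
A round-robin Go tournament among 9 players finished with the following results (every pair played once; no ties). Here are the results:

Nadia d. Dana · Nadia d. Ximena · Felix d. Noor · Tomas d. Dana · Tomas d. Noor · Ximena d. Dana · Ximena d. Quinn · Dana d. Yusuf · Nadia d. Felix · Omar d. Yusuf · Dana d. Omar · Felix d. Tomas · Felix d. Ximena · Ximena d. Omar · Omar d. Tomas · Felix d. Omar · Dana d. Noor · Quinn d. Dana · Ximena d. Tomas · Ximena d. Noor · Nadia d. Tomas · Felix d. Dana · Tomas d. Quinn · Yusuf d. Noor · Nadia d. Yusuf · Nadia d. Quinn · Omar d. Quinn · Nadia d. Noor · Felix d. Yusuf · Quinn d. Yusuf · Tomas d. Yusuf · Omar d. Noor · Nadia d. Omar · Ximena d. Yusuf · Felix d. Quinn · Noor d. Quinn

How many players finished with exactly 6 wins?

Win totals: Tomas 4, Quinn 2, Dana 3, Ximena 6, Felix 7, Yusuf 1, Nadia 8, Noor 1, Omar 4.
Exactly 6: Ximena — 1 player.

1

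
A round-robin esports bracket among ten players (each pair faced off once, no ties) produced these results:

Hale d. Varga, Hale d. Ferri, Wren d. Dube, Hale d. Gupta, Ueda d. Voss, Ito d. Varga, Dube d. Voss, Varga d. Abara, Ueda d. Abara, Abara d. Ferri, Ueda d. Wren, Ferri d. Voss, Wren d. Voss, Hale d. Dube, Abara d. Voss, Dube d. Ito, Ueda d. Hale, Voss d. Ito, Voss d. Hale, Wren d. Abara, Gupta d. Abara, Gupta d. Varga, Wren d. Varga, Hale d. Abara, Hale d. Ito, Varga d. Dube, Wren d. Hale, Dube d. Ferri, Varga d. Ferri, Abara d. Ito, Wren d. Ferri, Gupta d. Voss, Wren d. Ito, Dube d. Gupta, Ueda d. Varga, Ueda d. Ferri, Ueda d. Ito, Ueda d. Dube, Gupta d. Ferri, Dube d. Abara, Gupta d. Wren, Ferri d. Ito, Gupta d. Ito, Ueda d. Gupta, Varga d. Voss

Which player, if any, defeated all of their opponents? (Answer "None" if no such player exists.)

Ueda

Ueda has 9 wins out of 9 opponents — a perfect record.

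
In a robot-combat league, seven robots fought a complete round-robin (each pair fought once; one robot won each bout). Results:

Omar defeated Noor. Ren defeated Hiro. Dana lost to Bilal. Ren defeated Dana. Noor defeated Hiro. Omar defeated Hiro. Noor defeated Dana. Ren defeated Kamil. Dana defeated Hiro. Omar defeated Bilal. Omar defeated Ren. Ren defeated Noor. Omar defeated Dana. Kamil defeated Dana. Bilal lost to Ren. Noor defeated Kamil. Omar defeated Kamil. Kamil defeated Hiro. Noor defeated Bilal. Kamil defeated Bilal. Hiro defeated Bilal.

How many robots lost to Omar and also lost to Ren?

5

Omar beat: Kamil, Ren, Hiro, Dana, Noor, Bilal.
Ren beat: Kamil, Hiro, Dana, Noor, Bilal.
Both beat: Kamil, Hiro, Dana, Noor, Bilal — 5.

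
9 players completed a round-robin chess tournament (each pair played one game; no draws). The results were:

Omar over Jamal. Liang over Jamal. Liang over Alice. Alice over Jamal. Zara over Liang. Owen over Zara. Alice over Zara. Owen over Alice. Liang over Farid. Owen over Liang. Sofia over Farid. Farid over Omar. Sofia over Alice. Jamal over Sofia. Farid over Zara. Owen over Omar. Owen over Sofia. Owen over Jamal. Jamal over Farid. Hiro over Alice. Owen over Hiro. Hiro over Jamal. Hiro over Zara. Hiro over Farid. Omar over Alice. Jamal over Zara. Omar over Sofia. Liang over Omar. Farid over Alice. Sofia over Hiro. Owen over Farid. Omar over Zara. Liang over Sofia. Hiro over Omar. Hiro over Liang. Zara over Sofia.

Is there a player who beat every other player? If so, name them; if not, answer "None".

Owen

Owen has 8 wins out of 8 opponents — a perfect record.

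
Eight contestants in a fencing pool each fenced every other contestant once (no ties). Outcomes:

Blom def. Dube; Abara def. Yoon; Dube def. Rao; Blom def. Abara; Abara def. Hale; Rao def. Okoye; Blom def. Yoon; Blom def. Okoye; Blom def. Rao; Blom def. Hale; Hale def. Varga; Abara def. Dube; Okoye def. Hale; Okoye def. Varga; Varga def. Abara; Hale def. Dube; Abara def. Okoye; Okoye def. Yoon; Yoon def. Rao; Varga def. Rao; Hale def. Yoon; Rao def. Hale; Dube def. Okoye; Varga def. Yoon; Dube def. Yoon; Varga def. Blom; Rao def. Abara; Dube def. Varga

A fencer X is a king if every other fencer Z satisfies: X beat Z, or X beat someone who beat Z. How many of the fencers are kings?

Dube reaches everyone (king).
Okoye reaches everyone (king).
Rao cannot reach Blom in two steps.
Blom reaches everyone (king).
Abara cannot reach Blom in two steps.
Yoon cannot reach Dube, Blom, Varga in two steps.
Hale reaches everyone (king).
Varga reaches everyone (king).
Kings: Dube, Okoye, Blom, Hale, Varga — 5.

5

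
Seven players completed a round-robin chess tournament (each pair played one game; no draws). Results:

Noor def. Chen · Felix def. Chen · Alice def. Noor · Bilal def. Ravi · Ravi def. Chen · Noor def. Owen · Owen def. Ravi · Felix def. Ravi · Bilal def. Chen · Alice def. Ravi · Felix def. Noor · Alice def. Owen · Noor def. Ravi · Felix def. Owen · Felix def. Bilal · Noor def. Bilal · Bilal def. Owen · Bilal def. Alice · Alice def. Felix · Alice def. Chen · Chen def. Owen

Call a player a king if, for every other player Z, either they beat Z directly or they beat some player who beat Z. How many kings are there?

3

Chen cannot reach Bilal, Felix, Noor, Alice in two steps.
Bilal reaches everyone (king).
Felix reaches everyone (king).
Ravi cannot reach Bilal, Felix, Noor, Alice in two steps.
Owen cannot reach Bilal, Felix, Noor, Alice in two steps.
Noor cannot reach Felix in two steps.
Alice reaches everyone (king).
Kings: Bilal, Felix, Alice — 3.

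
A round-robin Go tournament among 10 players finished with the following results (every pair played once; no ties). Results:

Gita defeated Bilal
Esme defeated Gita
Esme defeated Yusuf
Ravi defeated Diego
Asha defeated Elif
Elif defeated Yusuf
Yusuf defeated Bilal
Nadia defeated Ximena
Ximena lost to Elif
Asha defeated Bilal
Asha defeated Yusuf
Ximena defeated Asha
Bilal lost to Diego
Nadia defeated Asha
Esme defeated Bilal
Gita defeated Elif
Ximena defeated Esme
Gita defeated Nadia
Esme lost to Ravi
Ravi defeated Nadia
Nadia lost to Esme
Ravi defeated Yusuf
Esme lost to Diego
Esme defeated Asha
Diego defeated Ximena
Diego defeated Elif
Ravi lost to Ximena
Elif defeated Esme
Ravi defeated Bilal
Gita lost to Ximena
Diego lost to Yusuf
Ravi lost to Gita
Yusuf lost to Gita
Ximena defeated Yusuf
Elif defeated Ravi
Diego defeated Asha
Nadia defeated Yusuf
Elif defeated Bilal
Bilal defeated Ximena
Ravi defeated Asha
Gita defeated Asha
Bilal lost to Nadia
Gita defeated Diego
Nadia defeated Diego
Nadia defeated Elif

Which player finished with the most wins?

Win totals: Bilal 1, Esme 5, Ravi 6, Elif 5, Diego 5, Gita 7, Ximena 5, Nadia 6, Yusuf 2, Asha 3.
Gita leads with 7 wins (next highest: 6).

Gita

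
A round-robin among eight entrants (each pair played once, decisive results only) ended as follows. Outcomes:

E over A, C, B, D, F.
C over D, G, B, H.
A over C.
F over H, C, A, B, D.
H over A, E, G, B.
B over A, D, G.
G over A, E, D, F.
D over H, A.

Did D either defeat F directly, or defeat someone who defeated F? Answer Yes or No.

No

D did not beat F directly.
D beat A, H, but each of them lost to F. No two-step path.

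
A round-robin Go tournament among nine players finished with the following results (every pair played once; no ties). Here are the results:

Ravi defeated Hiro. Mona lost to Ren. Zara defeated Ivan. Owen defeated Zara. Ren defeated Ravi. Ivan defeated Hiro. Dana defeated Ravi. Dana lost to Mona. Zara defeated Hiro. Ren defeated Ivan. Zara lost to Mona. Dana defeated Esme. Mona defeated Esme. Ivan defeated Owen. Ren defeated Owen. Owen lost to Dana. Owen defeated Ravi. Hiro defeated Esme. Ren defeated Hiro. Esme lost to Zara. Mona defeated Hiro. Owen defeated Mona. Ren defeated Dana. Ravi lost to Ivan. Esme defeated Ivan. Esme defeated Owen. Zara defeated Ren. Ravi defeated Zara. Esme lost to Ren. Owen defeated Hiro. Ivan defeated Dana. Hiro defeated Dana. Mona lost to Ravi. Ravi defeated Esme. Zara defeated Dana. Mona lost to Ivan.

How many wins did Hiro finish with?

2

Hiro's results: beat Dana, Esme; lost to Mona, Ivan, Zara, Ravi, Ren, Owen.
That is 2 wins.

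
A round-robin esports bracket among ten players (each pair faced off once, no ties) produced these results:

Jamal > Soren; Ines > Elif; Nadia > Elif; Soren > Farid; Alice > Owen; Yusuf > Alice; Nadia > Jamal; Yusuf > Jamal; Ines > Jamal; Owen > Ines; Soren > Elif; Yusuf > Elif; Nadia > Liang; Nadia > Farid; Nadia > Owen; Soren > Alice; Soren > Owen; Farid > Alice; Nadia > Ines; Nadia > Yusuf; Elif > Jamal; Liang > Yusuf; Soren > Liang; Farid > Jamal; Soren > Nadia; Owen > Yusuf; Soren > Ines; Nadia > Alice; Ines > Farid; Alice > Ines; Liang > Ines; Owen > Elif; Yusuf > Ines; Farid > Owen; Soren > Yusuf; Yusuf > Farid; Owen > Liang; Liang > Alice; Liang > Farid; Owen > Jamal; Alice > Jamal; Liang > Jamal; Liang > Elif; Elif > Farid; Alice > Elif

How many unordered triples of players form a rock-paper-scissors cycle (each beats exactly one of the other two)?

Win totals: Nadia 8, Owen 5, Yusuf 5, Soren 8, Jamal 1, Alice 4, Elif 2, Ines 3, Farid 3, Liang 6.
A player with w wins dominates both others in C(w,2) triples; summing gives 28 + 10 + 10 + 28 + 0 + 6 + 1 + 3 + 3 + 15 = 104 transitive triples.
Total triples C(10,3) = 120, so cyclic triples = 120 − 104 = 16.

16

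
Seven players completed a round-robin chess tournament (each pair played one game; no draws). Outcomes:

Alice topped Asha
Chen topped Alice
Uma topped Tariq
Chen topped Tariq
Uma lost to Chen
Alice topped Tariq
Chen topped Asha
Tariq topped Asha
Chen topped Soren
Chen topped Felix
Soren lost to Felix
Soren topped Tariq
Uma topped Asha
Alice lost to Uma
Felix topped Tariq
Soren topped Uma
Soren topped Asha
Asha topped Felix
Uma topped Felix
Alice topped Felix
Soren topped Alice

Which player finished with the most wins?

Chen

Win totals: Felix 2, Tariq 1, Chen 6, Asha 1, Soren 4, Alice 3, Uma 4.
Chen leads with 6 wins (next highest: 4).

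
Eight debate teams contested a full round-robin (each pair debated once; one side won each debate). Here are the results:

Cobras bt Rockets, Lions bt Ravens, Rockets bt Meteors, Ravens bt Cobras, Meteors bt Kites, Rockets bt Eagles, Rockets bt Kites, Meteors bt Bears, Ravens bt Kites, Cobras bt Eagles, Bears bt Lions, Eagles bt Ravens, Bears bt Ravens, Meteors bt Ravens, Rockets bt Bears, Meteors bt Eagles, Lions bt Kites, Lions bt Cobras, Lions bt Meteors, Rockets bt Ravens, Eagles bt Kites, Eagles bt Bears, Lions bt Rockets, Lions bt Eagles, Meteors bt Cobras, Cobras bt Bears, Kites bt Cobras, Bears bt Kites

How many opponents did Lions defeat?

6

Lions' results: beat Ravens, Cobras, Eagles, Meteors, Kites, Rockets; lost to Bears.
That is 6 wins.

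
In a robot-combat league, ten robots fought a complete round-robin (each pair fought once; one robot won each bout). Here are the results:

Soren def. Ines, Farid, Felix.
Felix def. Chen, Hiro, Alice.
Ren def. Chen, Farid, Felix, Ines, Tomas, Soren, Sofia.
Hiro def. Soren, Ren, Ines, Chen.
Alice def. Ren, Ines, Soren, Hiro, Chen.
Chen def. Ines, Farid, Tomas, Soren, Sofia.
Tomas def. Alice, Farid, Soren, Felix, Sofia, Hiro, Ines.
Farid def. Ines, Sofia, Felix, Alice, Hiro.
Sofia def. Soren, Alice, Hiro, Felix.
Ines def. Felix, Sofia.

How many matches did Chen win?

5

Chen's results: beat Farid, Sofia, Ines, Tomas, Soren; lost to Hiro, Alice, Ren, Felix.
That is 5 wins.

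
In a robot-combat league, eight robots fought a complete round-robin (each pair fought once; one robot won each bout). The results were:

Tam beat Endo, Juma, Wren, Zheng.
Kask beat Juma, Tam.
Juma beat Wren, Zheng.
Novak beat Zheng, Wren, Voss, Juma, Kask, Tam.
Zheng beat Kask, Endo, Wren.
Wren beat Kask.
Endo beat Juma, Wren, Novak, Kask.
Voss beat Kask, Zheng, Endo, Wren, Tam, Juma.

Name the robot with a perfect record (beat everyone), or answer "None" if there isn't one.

None

Highest win total is Voss with 6 (out of 7 possible).
Voss lost to Novak, so no robot went undefeated.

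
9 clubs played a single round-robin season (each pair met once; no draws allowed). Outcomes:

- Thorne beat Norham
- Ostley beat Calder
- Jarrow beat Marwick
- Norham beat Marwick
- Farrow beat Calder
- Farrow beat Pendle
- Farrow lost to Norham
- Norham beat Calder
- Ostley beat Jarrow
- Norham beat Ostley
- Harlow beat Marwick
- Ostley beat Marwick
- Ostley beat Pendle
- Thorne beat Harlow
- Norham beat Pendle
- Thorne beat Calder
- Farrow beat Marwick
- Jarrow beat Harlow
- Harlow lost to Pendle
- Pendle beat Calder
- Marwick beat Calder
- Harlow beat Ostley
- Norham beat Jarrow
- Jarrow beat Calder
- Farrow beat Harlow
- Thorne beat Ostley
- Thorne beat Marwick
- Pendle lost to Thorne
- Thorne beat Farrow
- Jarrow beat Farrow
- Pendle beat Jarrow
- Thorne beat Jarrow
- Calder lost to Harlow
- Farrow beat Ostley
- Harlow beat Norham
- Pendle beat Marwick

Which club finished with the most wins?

Win totals: Jarrow 4, Farrow 5, Marwick 1, Ostley 4, Pendle 4, Norham 6, Thorne 8, Calder 0, Harlow 4.
Thorne leads with 8 wins (next highest: 6).

Thorne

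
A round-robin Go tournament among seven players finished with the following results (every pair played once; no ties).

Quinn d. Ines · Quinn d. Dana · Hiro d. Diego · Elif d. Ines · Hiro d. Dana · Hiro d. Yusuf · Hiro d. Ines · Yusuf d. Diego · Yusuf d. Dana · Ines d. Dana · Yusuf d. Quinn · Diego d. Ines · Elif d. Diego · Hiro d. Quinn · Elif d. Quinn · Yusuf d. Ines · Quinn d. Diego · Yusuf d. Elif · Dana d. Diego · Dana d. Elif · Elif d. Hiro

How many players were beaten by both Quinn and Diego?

1

Quinn beat: Ines, Diego, Dana.
Diego beat: Ines.
Both beat: Ines — 1.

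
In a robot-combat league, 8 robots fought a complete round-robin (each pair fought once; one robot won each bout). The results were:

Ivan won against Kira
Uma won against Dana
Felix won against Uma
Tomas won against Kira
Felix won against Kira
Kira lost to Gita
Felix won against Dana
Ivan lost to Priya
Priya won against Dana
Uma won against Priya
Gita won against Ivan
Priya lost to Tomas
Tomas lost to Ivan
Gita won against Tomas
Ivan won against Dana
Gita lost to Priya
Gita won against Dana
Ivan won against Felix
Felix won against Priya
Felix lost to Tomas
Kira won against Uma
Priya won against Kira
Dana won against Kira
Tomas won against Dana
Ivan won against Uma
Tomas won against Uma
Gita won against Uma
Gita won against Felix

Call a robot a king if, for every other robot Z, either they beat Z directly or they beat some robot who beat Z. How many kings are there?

Ivan cannot reach Gita in two steps.
Felix cannot reach Tomas in two steps.
Gita reaches everyone (king).
Dana cannot reach Ivan, Felix, Gita, Priya, Tomas in two steps.
Uma cannot reach Felix, Tomas in two steps.
Kira cannot reach Ivan, Felix, Gita, Tomas in two steps.
Priya reaches everyone (king).
Tomas reaches everyone (king).
Kings: Gita, Priya, Tomas — 3.

3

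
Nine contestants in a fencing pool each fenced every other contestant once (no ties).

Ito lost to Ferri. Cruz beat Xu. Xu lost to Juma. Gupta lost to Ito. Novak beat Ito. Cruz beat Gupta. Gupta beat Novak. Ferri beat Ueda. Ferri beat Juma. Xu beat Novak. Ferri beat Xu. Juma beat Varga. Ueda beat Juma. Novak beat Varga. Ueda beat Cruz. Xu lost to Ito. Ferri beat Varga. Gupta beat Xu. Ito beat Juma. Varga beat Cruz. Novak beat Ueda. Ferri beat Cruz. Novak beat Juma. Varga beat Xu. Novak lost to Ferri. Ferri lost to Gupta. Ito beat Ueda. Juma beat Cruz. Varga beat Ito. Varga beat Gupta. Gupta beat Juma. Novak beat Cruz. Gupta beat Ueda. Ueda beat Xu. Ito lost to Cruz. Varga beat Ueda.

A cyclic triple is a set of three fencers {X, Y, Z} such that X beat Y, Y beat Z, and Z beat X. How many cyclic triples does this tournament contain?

18

Win totals: Varga 5, Juma 3, Cruz 3, Ferri 7, Gupta 5, Ito 4, Xu 1, Ueda 3, Novak 5.
A fencer with w wins dominates both others in C(w,2) triples; summing gives 10 + 3 + 3 + 21 + 10 + 6 + 0 + 3 + 10 = 66 transitive triples.
Total triples C(9,3) = 84, so cyclic triples = 84 − 66 = 18.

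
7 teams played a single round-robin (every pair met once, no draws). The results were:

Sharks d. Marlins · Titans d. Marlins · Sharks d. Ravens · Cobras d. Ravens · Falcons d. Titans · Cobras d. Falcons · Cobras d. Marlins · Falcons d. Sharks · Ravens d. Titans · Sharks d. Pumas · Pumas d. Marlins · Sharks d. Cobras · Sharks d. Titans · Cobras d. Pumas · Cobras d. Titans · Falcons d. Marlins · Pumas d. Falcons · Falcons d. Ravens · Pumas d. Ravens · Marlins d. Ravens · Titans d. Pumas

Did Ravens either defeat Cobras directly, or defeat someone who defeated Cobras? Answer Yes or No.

No

Ravens did not beat Cobras directly.
Ravens beat Titans, but each of them lost to Cobras. No two-step path.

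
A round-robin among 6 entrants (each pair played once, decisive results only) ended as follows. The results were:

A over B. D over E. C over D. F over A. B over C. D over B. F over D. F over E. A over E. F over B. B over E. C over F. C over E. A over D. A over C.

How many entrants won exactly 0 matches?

1

Win totals: A 4, B 2, C 3, D 2, E 0, F 4.
Exactly 0: E — 1 entrant.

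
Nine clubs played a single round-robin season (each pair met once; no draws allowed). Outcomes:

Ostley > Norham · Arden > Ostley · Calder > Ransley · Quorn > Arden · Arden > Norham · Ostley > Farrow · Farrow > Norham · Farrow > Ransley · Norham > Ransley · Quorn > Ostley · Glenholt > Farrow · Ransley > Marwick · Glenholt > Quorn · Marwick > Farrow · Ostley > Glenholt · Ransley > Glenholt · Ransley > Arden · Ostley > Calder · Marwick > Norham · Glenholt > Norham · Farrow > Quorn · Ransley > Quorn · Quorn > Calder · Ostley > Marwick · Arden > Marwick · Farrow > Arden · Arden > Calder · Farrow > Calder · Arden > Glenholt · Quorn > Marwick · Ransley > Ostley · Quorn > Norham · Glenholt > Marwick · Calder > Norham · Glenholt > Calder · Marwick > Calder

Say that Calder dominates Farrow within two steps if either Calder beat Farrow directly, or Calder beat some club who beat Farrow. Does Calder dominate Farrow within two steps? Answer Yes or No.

No

Calder did not beat Farrow directly.
Calder beat Ransley, Norham, but each of them lost to Farrow. No two-step path.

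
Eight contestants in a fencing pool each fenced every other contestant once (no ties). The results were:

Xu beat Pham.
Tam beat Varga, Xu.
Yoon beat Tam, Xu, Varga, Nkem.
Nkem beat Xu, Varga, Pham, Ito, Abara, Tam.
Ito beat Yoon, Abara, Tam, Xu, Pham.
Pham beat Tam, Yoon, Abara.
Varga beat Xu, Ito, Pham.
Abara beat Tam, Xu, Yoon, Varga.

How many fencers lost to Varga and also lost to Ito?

2

Varga beat: Xu, Pham, Ito.
Ito beat: Tam, Yoon, Xu, Pham, Abara.
Both beat: Xu, Pham — 2.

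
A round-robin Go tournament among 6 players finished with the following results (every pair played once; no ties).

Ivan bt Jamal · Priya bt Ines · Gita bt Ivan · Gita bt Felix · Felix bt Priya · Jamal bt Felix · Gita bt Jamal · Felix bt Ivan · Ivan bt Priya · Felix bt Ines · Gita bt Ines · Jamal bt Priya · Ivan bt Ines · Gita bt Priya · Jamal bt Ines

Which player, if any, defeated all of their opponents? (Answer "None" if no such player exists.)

Gita has 5 wins out of 5 opponents — a perfect record.

Gita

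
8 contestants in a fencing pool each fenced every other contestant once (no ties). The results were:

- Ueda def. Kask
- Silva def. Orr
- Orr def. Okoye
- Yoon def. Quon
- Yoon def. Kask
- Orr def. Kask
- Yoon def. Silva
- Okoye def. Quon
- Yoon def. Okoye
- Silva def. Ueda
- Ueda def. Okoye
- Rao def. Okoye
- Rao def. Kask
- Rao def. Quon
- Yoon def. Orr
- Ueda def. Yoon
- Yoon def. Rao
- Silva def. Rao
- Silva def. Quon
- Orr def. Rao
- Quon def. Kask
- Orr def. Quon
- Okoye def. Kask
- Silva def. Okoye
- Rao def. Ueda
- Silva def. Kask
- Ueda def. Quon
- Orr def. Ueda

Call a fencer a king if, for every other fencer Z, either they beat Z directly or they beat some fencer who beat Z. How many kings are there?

Rao cannot reach Orr, Silva in two steps.
Okoye cannot reach Rao, Orr, Yoon, Ueda, Silva in two steps.
Orr cannot reach Silva in two steps.
Yoon reaches everyone (king).
Quon cannot reach Rao, Okoye, Orr, Yoon, Ueda, Silva in two steps.
Ueda reaches everyone (king).
Silva reaches everyone (king).
Kask cannot reach Rao, Okoye, Orr, Yoon, Quon, Ueda, Silva in two steps.
Kings: Yoon, Ueda, Silva — 3.

3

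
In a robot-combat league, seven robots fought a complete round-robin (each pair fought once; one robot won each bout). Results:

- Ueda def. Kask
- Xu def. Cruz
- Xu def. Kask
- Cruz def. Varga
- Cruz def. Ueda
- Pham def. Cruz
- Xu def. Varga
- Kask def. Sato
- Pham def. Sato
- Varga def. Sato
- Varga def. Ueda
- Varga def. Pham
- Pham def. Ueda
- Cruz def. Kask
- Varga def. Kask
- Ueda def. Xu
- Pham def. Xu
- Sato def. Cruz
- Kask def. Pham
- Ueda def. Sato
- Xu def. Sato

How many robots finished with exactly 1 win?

1

Win totals: Varga 4, Xu 4, Cruz 3, Ueda 3, Pham 4, Kask 2, Sato 1.
Exactly 1: Sato — 1 robot.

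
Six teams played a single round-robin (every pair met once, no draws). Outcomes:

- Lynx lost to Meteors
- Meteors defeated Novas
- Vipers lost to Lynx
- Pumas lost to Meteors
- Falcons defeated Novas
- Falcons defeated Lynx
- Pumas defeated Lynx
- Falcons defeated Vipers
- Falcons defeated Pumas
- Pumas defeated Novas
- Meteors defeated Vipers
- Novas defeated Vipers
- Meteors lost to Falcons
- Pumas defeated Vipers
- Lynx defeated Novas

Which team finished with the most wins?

Win totals: Meteors 4, Falcons 5, Lynx 2, Novas 1, Pumas 3, Vipers 0.
Falcons leads with 5 wins (next highest: 4).

Falcons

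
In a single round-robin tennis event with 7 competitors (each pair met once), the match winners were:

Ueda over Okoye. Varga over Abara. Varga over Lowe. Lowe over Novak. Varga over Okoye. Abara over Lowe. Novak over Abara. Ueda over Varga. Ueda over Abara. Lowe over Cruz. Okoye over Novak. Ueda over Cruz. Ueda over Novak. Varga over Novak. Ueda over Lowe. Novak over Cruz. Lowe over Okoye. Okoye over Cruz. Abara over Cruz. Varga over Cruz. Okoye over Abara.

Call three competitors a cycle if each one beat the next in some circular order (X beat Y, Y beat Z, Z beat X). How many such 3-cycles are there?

Win totals: Lowe 3, Abara 2, Novak 2, Ueda 6, Okoye 3, Varga 5, Cruz 0.
A competitor with w wins dominates both others in C(w,2) triples; summing gives 3 + 1 + 1 + 15 + 3 + 10 + 0 = 33 transitive triples.
Total triples C(7,3) = 35, so cyclic triples = 35 − 33 = 2.

2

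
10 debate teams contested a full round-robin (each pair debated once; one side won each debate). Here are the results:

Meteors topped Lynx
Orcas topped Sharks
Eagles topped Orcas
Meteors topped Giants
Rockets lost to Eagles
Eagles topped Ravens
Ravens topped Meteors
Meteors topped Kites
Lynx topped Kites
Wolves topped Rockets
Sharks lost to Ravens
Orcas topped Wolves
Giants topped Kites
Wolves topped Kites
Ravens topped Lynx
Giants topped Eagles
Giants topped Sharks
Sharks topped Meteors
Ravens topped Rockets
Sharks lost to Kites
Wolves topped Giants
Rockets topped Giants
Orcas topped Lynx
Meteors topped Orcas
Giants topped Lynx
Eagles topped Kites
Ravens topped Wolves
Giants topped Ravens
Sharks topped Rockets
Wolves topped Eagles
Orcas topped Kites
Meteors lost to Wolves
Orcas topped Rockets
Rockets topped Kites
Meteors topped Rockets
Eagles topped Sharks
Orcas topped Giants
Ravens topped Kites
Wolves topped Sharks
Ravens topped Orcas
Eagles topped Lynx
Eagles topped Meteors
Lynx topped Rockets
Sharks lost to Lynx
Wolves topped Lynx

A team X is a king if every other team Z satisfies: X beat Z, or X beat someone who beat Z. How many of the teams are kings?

6

Rockets cannot reach Wolves, Orcas, Meteors in two steps.
Giants reaches everyone (king).
Kites cannot reach Giants, Wolves, Ravens, Orcas, Eagles, Lynx in two steps.
Wolves reaches everyone (king).
Ravens reaches everyone (king).
Orcas reaches everyone (king).
Meteors reaches everyone (king).
Sharks cannot reach Wolves, Ravens, Eagles in two steps.
Eagles reaches everyone (king).
Lynx cannot reach Wolves, Ravens, Orcas, Eagles in two steps.
Kings: Giants, Wolves, Ravens, Orcas, Meteors, Eagles — 6.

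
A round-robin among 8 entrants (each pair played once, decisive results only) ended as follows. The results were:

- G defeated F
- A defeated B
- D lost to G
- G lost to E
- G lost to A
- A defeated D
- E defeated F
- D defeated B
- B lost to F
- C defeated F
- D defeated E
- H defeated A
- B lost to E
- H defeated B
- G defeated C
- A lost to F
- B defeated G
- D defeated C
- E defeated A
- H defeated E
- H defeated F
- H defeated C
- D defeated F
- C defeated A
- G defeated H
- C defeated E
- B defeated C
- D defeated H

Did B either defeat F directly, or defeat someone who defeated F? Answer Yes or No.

Yes

B did not beat F directly.
B beat C, G. Of those, C beat F.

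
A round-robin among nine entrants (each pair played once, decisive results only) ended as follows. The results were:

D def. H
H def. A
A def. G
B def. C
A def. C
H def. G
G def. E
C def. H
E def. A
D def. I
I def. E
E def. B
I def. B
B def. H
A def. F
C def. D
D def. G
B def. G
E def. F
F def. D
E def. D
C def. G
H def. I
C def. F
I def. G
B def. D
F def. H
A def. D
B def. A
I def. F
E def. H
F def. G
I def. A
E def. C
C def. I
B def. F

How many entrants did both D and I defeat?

D beat: G, H, I.
I beat: A, B, E, F, G.
Both beat: G — 1.

1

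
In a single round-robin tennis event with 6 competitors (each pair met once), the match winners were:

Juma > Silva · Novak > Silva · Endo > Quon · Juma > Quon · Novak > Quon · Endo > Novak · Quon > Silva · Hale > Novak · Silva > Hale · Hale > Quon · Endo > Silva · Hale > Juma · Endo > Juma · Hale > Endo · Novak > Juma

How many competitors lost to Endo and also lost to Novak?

Endo beat: Novak, Juma, Quon, Silva.
Novak beat: Juma, Quon, Silva.
Both beat: Juma, Quon, Silva — 3.

3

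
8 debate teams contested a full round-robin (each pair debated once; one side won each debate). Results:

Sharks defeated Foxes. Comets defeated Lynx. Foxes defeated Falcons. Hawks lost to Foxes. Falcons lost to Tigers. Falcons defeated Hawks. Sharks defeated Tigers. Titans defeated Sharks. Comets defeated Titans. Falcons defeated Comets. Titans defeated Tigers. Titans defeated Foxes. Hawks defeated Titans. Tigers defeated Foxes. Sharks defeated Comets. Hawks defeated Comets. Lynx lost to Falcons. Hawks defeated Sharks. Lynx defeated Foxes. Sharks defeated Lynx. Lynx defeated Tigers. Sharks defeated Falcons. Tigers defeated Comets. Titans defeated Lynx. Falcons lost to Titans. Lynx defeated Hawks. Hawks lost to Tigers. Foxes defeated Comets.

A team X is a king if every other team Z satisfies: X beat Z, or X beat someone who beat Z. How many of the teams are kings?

Foxes cannot reach Tigers in two steps.
Hawks reaches everyone (king).
Comets reaches everyone (king).
Titans reaches everyone (king).
Falcons reaches everyone (king).
Sharks reaches everyone (king).
Tigers reaches everyone (king).
Lynx reaches everyone (king).
Kings: Hawks, Comets, Titans, Falcons, Sharks, Tigers, Lynx — 7.

7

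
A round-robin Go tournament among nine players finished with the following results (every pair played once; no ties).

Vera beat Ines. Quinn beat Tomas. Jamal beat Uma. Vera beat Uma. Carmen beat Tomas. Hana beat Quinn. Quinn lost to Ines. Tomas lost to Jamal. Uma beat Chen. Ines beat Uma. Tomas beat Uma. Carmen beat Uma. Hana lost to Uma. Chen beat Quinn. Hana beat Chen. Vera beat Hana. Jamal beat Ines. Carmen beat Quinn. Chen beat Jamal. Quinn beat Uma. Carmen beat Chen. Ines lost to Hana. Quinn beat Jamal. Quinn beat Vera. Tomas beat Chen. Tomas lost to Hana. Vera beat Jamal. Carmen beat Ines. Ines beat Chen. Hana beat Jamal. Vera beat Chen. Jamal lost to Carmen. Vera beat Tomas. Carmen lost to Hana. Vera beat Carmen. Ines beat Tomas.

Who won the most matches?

Vera

Win totals: Carmen 6, Quinn 4, Jamal 3, Vera 7, Ines 4, Uma 2, Chen 2, Hana 6, Tomas 2.
Vera leads with 7 wins (next highest: 6).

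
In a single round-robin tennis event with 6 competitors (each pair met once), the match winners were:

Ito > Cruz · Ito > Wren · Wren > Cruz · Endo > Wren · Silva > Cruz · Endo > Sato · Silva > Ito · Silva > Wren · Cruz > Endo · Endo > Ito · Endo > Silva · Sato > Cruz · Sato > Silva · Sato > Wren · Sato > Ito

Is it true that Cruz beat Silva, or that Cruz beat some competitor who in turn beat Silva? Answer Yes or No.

Cruz did not beat Silva directly.
Cruz beat Endo. Of those, Endo beat Silva.

Yes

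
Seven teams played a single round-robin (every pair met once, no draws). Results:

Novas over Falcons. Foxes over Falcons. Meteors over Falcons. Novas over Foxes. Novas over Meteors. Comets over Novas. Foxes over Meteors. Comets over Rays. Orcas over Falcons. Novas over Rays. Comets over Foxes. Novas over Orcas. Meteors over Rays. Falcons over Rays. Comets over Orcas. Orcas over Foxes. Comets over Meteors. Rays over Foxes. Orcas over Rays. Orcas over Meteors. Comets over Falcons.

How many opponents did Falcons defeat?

Falcons' results: beat Rays; lost to Comets, Orcas, Meteors, Novas, Foxes.
That is 1 win.

1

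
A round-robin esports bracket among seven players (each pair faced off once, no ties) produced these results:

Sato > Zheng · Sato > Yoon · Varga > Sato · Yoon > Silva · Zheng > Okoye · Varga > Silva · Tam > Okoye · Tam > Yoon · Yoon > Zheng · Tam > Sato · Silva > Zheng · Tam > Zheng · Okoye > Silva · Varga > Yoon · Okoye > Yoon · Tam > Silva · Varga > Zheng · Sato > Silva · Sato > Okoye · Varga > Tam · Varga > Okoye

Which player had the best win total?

Win totals: Yoon 2, Varga 6, Silva 1, Sato 4, Okoye 2, Zheng 1, Tam 5.
Varga leads with 6 wins (next highest: 5).

Varga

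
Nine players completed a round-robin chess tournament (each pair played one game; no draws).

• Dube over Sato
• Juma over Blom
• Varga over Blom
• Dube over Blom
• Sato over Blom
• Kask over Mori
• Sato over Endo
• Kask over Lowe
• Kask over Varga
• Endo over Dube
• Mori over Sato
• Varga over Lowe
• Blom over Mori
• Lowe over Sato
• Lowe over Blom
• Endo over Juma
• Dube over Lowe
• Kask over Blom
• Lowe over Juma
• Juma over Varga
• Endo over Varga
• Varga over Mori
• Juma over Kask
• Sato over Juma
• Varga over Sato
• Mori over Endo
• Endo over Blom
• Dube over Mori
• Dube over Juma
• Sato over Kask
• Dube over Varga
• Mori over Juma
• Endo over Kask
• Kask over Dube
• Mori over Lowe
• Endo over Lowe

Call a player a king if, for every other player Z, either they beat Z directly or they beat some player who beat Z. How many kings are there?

5

Blom cannot reach Dube, Kask, Varga in two steps.
Endo reaches everyone (king).
Sato reaches everyone (king).
Lowe cannot reach Dube in two steps.
Juma cannot reach Endo in two steps.
Dube reaches everyone (king).
Mori reaches everyone (king).
Kask reaches everyone (king).
Varga cannot reach Dube in two steps.
Kings: Endo, Sato, Dube, Mori, Kask — 5.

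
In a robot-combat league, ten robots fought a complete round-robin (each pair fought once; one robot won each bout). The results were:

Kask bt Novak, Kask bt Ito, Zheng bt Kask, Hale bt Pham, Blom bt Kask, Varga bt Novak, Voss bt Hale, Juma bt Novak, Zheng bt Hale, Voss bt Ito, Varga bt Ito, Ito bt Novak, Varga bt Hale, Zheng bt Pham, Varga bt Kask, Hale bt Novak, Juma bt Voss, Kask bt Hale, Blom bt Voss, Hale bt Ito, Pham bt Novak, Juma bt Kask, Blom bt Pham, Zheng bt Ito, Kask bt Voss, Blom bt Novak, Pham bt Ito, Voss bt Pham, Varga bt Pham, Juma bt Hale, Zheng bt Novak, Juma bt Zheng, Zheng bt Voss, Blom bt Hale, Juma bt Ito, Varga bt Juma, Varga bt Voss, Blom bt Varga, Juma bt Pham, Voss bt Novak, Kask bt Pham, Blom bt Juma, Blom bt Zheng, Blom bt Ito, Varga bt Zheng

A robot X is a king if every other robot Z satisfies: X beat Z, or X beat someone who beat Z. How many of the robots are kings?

Kask cannot reach Juma, Blom, Varga, Zheng in two steps.
Juma cannot reach Blom, Varga in two steps.
Hale cannot reach Kask, Juma, Blom, Voss, Varga, Zheng in two steps.
Pham cannot reach Kask, Juma, Hale, Blom, Voss, Varga, Zheng in two steps.
Novak cannot reach Kask, Juma, Hale, Pham, Blom, Voss, Varga, Ito, Zheng in two steps.
Blom reaches everyone (king).
Voss cannot reach Kask, Juma, Blom, Varga, Zheng in two steps.
Varga cannot reach Blom in two steps.
Ito cannot reach Kask, Juma, Hale, Pham, Blom, Voss, Varga, Zheng in two steps.
Zheng cannot reach Juma, Blom, Varga in two steps.
Kings: Blom — 1.

1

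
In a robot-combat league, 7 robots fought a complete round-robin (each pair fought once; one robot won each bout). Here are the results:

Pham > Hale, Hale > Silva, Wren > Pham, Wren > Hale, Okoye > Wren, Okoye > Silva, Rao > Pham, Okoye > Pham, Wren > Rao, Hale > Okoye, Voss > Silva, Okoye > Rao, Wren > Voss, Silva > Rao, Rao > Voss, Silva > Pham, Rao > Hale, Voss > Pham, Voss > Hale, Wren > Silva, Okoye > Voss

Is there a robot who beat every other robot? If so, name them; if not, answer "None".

None

Highest win total is Wren with 5 (out of 6 possible).
Wren lost to Okoye, so no robot went undefeated.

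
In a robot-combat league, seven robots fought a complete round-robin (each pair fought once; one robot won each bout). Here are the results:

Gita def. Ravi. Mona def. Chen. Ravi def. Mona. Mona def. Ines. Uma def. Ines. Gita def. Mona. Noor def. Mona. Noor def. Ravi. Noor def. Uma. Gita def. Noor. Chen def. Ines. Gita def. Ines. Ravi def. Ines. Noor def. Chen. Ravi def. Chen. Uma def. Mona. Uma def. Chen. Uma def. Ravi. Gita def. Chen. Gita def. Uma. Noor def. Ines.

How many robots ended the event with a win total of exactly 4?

Win totals: Ravi 3, Ines 0, Mona 2, Noor 5, Uma 4, Chen 1, Gita 6.
Exactly 4: Uma — 1 robot.

1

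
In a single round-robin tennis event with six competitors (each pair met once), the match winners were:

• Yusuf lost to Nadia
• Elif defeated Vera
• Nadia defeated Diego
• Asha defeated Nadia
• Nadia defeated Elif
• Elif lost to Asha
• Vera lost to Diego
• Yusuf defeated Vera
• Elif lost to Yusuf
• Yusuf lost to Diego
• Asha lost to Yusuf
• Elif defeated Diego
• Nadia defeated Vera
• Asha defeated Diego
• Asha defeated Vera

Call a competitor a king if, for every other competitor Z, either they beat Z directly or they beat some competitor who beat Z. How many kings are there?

3

Vera cannot reach Diego, Yusuf, Nadia, Elif, Asha in two steps.
Diego cannot reach Nadia in two steps.
Yusuf reaches everyone (king).
Nadia reaches everyone (king).
Elif cannot reach Nadia, Asha in two steps.
Asha reaches everyone (king).
Kings: Yusuf, Nadia, Asha — 3.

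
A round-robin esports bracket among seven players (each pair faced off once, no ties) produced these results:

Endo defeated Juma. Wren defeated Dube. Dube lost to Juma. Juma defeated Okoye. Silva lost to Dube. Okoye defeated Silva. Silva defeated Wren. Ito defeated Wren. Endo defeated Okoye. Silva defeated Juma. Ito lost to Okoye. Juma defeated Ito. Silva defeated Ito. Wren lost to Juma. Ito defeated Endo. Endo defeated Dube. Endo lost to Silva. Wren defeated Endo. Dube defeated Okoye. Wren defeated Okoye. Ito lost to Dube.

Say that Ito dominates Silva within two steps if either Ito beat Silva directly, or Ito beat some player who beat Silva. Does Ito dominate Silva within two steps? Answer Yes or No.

Ito did not beat Silva directly.
Ito beat Endo, Wren, but each of them lost to Silva. No two-step path.

No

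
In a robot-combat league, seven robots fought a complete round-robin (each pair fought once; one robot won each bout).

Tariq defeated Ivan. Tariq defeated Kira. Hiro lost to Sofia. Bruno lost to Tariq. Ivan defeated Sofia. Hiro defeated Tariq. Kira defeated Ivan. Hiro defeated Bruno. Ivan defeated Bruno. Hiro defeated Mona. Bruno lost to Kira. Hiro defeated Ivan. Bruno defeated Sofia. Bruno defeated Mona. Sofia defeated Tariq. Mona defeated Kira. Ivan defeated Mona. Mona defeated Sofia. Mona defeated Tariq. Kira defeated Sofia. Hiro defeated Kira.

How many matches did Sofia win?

Sofia's results: beat Tariq, Hiro; lost to Kira, Ivan, Bruno, Mona.
That is 2 wins.

2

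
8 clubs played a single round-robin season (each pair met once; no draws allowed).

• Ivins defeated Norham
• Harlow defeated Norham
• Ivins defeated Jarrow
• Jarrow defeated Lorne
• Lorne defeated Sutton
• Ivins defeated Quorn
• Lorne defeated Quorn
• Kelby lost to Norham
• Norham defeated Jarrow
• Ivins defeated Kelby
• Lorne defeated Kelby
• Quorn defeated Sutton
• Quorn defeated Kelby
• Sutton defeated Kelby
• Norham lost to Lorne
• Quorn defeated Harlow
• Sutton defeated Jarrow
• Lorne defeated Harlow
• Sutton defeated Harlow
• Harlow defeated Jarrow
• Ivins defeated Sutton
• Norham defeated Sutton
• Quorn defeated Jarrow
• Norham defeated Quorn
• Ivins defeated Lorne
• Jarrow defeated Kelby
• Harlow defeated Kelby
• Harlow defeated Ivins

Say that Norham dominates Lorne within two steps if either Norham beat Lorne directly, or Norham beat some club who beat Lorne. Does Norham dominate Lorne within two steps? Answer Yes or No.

Yes

Norham did not beat Lorne directly.
Norham beat Kelby, Jarrow, Quorn, Sutton. Of those, Jarrow beat Lorne.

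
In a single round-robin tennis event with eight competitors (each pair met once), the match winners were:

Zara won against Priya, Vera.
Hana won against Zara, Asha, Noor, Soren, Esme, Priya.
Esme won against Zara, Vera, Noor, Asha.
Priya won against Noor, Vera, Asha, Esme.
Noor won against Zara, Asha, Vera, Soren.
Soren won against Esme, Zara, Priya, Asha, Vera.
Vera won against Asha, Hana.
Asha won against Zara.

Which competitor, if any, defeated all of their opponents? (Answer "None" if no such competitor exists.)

Highest win total is Hana with 6 (out of 7 possible).
Hana lost to Vera, so no competitor went undefeated.

None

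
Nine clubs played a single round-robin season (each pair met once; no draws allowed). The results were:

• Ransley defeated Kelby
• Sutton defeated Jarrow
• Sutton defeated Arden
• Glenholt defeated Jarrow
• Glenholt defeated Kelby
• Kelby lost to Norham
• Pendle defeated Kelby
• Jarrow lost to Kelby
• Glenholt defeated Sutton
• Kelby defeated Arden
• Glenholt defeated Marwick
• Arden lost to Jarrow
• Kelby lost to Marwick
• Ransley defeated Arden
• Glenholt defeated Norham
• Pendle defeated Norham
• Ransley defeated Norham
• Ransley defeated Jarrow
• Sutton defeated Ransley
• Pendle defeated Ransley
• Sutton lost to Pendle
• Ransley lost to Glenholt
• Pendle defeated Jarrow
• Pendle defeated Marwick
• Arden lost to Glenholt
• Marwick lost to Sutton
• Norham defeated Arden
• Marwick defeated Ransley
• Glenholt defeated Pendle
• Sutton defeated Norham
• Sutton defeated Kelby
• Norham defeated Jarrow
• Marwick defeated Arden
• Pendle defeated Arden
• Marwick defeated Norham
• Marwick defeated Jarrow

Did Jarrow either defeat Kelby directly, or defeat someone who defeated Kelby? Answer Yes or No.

No

Jarrow did not beat Kelby directly.
Jarrow beat Arden, but each of them lost to Kelby. No two-step path.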